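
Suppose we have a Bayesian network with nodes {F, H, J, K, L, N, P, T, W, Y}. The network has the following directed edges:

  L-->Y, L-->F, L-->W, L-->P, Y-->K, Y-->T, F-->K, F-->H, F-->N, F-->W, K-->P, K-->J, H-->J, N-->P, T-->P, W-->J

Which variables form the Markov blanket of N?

The Markov blanket of a node is its parents, its children, and the other parents of its children.
Children of N: P.
Pa(N) = {F}.
Other parents of N's children:
  P's other parents are K, L, T.
Taking the union gives {F, K, L, P, T}.

{F, K, L, P, T}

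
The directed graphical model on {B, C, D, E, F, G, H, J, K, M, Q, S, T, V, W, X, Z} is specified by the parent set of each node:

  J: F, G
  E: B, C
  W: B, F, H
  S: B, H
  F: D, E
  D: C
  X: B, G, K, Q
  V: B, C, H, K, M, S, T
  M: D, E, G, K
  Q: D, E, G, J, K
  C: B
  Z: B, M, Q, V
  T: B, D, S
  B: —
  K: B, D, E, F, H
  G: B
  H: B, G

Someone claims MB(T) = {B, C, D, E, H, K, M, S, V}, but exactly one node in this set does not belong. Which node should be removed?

Recall MB(v) = parents ∪ children ∪ spouses, where spouses are the other parents of v's children.
Ch(T) = {V}.
Parents of T: B, D, S.
Parents of each child, excluding T:
  V's other parents are B, C, H, K, M, S.
MB(T) = {B, C, D, H, K, M, S, V}.
E is neither a parent, child, nor co-parent of T, so it does not belong.

E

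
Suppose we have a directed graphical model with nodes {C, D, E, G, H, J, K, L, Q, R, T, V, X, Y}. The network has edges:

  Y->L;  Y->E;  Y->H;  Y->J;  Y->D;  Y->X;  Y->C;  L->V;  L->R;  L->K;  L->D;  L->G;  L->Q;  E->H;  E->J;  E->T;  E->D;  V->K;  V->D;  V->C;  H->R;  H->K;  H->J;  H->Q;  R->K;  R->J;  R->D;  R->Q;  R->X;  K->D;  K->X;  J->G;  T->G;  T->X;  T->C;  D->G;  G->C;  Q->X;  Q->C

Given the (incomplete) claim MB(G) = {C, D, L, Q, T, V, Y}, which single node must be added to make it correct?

Parents of G: D, J, L, T.
G has child C.
Other parents of G's children:
  C: Q, T, V, Y
MB(G) = {C, D, J, L, Q, T, V, Y}.
Comparing with the claimed set, J is missing.

J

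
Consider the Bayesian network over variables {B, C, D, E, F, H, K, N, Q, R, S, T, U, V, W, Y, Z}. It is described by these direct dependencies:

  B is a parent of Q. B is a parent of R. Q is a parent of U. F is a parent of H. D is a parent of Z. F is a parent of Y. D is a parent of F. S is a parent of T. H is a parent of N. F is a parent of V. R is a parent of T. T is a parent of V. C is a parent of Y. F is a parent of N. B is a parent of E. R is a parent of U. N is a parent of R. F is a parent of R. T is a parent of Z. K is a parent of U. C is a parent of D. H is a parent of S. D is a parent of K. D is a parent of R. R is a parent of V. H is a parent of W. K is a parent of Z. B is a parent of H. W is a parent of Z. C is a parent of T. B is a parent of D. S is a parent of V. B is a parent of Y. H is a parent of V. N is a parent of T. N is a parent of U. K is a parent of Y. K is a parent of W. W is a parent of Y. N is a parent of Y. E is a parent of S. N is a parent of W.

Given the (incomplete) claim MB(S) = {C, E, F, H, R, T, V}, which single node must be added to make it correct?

N

Pa(S) = {E, H}.
S has children T, V.
Other parents of S's children:
  parents(T) \ {S} = {C, N, R}.
  V also has parents F, H, R, T.
MB(S) = {C, E, F, H, N, R, T, V}.
Comparing with the claimed set, N is missing.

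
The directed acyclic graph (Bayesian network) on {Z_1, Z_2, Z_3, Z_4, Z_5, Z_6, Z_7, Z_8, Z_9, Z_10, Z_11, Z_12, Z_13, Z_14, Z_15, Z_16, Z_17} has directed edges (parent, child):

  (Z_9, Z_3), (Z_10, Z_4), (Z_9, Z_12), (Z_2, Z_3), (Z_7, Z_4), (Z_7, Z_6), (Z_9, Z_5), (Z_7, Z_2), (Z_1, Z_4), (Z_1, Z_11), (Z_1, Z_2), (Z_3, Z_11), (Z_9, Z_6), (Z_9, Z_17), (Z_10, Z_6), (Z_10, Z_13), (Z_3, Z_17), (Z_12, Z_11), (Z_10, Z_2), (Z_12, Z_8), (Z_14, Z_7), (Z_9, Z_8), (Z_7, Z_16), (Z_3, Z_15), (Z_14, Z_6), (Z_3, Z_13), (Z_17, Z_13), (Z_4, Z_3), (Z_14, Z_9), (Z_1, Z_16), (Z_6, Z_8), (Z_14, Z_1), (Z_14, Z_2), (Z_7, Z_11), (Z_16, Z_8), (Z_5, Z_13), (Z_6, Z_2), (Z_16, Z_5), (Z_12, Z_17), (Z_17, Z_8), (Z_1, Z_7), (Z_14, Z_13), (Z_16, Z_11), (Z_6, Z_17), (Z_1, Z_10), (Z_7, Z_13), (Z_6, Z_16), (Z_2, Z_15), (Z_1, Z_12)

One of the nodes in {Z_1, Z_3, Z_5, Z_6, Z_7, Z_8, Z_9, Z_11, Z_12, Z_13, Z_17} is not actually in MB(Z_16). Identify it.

Z_13

Recall MB(v) = parents ∪ children ∪ spouses, where spouses are the other parents of v's children.
Parents of Z_16: Z_1, Z_6, Z_7.
Ch(Z_16) = {Z_5, Z_8, Z_11}.
Other parents of Z_16's children:
  Z_5's other parent is Z_9.
  Z_8 also has parents Z_6, Z_9, Z_12, Z_17.
  Z_11's other parents are Z_1, Z_3, Z_7, Z_12.
MB(Z_16) = {Z_1, Z_3, Z_5, Z_6, Z_7, Z_8, Z_9, Z_11, Z_12, Z_17}.
Z_13 is neither a parent, child, nor co-parent of Z_16, so it does not belong.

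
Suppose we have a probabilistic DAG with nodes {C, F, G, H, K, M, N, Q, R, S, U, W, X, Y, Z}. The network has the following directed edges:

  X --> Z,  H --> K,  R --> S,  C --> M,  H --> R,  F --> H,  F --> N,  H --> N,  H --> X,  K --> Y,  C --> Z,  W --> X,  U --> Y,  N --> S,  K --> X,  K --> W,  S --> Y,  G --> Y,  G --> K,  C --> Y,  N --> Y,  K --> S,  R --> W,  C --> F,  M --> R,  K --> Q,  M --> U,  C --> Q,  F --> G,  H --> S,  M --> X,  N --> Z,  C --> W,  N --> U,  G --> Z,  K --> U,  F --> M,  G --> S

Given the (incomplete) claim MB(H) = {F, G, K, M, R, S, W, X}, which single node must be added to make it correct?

Recall MB(v) = parents ∪ children ∪ spouses, where spouses are the other parents of v's children.
H has parent F.
H's children: K, N, R, S, X.
Other parents of H's children:
  parents(K) \ {H} = {G}.
  N's other parent is F.
  R's other parent is M.
  parents(S) \ {H} = {G, K, N, R}.
  parents(X) \ {H} = {K, M, W}.
MB(H) = {F, G, K, M, N, R, S, W, X}.
Comparing with the claimed set, N is missing.

N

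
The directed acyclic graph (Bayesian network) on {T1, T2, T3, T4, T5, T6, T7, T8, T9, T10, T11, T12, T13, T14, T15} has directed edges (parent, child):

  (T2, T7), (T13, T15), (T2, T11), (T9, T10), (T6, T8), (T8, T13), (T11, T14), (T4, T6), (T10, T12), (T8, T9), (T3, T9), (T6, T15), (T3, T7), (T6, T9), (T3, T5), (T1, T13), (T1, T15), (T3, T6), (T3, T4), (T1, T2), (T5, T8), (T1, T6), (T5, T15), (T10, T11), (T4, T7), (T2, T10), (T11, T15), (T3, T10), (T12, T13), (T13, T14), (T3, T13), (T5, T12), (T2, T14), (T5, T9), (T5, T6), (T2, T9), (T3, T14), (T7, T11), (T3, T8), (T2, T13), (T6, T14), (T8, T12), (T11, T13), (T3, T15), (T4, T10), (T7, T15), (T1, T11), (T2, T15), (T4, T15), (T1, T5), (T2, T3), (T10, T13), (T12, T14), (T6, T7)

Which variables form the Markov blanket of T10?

T10's children: T11, T12, T13.
T10's parents: T2, T3, T4, T9.
For each child, the remaining parents (spouses of T10):
  T11: T1, T2, T7
  T12: T5, T8
  T13: T1, T2, T3, T8, T11, T12
MB(T10) = {T1, T2, T3, T4, T5, T7, T8, T9, T11, T12, T13}.

{T1, T2, T3, T4, T5, T7, T8, T9, T11, T12, T13}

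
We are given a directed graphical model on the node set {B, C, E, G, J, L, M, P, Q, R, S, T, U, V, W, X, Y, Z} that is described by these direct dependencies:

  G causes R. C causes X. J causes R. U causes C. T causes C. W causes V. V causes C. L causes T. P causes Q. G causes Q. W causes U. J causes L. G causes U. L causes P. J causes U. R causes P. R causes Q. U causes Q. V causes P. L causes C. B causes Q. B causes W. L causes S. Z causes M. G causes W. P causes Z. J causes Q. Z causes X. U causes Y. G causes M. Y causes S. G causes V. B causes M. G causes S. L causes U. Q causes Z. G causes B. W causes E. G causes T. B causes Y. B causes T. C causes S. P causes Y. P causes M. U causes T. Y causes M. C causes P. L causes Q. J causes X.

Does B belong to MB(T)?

B is a parent of T.
So B ∈ MB(T).

Yes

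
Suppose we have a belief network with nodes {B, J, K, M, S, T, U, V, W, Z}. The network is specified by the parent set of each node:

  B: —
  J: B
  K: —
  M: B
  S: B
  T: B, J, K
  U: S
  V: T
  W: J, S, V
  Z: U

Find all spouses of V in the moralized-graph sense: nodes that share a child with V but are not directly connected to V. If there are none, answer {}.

Children of V: W.
  W: J, S
Excluding nodes already adjacent to V (T, W), the co-parent-only contribution is {J, S}.

{J, S}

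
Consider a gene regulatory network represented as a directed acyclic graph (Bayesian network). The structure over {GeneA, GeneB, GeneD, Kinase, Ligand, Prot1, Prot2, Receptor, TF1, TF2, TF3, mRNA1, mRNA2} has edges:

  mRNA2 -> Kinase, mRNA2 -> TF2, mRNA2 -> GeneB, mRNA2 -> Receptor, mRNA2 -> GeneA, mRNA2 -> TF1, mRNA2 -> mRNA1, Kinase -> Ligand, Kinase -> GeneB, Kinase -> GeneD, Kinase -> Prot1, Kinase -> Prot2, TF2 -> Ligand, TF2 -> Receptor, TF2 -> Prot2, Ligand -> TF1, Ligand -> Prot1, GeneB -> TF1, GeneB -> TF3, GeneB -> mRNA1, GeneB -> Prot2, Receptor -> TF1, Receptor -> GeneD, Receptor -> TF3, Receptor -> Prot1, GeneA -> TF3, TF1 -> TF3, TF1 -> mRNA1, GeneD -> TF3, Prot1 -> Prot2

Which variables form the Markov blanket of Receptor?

Receptor has children GeneD, Prot1, TF1, TF3.
Pa(Receptor) = {TF2, mRNA2}.
For each child, the remaining parents (spouses of Receptor):
  TF1: GeneB, Ligand, mRNA2
  GeneD: Kinase
  TF3: GeneA, GeneB, GeneD, TF1
  Prot1: Kinase, Ligand
MB(Receptor) = {GeneA, GeneB, GeneD, Kinase, Ligand, Prot1, TF1, TF2, TF3, mRNA2}.

{GeneA, GeneB, GeneD, Kinase, Ligand, Prot1, TF1, TF2, TF3, mRNA2}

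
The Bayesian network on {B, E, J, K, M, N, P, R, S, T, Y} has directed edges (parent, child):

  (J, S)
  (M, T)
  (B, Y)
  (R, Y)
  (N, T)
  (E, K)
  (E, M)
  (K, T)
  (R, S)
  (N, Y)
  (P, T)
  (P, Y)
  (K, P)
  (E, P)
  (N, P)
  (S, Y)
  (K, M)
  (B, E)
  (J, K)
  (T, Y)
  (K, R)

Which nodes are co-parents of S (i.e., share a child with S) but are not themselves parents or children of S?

Children of S: Y.
  parents(Y) \ {S} = {B, N, P, R, T}.
Excluding nodes already adjacent to S (J, R, Y), the co-parent-only contribution is {B, N, P, T}.

{B, N, P, T}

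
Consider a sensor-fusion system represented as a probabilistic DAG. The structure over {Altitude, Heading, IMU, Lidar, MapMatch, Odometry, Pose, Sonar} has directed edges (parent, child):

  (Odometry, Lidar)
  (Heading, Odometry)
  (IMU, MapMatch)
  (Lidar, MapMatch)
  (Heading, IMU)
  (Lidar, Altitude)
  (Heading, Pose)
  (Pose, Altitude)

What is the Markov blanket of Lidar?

{Altitude, IMU, MapMatch, Odometry, Pose}

Pa(Lidar) = {Odometry}.
Lidar's children: Altitude, MapMatch.
For each child, the remaining parents (spouses of Lidar):
  MapMatch: IMU
  Altitude: Pose
Taking the union gives {Altitude, IMU, MapMatch, Odometry, Pose}.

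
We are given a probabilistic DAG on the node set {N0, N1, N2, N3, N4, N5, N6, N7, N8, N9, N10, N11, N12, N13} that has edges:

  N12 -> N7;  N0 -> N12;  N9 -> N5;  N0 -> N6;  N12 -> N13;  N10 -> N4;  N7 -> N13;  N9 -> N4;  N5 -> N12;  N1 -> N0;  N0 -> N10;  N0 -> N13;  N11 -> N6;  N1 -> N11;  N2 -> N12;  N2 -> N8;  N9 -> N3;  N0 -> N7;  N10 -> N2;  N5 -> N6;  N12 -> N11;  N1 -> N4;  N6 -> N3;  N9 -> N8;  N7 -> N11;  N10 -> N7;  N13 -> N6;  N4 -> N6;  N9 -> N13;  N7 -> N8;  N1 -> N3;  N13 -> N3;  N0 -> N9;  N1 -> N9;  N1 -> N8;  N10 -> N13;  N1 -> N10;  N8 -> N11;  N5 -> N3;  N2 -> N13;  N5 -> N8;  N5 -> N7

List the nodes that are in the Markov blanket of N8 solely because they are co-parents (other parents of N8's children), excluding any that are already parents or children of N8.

Children of N8: N11.
  N11: N1, N7, N12
Excluding nodes already adjacent to N8 (N1, N2, N5, N7, N9, N11), the co-parent-only contribution is {N12}.

{N12}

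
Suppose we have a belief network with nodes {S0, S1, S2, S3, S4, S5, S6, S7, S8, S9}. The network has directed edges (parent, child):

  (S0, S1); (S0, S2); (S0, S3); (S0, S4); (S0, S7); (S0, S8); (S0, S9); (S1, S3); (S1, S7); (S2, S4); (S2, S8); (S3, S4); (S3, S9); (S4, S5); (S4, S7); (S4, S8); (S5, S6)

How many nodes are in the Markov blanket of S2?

4

Recall MB(v) = parents ∪ children ∪ spouses, where spouses are the other parents of v's children.
Pa(S2) = {S0}.
S2's children: S4, S8.
Co-parents of S2 (other parents of its children):
  parents(S4) \ {S2} = {S0, S3}.
  S8's other parents are S0, S4.
MB(S2) = {S0, S3, S4, S8}, which has 4 nodes.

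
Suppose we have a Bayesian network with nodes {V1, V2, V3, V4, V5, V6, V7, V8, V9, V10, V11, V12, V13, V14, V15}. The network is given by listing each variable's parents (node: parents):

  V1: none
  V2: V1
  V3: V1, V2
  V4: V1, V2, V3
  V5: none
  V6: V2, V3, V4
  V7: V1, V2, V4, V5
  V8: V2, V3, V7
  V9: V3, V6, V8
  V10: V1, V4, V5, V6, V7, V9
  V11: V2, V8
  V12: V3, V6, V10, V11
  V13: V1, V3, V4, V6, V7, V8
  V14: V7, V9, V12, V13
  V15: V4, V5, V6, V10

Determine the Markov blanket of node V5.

A node's Markov blanket = Pa ∪ Ch ∪ (parents of Ch other than the node itself).
V5's parents: none.
V5's children: V7, V10, V15.
For each child, the remaining parents (spouses of V5):
  parents(V7) \ {V5} = {V1, V2, V4}.
  V10 also has parents V1, V4, V6, V7, V9.
  V15's other parents are V4, V6, V10.
Taking the union gives {V1, V2, V4, V6, V7, V9, V10, V15}.

{V1, V2, V4, V6, V7, V9, V10, V15}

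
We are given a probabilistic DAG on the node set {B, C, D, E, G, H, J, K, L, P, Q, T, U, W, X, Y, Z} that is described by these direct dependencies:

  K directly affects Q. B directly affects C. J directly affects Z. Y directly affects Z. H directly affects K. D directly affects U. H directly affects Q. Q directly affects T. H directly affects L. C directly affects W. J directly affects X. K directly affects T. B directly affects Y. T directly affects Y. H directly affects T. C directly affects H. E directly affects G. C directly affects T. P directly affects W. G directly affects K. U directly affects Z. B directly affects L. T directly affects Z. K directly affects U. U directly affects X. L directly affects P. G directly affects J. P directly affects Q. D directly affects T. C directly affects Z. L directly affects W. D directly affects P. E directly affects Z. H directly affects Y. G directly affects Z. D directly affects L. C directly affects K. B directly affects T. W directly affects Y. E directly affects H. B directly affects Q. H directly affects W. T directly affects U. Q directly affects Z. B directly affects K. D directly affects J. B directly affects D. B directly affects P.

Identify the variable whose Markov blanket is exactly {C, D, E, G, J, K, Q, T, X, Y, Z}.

The target node must have every member of {C, D, E, G, J, K, Q, T, X, Y, Z} as a parent, child, or co-parent, and no others.
Parents of U: D, K, T; children: X, Z; co-parents: C, E, G, J, Q, T, Y.
These exactly cover the given set, so the node is U.

U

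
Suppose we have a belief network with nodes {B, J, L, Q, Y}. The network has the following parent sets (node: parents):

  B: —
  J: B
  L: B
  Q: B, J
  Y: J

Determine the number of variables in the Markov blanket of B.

3

Recall MB(v) = parents ∪ children ∪ spouses, where spouses are the other parents of v's children.
B has no parents.
B's children: J, L, Q.
For each child, the remaining parents (spouses of B):
  J has no other parent.
  L has no other parent.
  Q's other parent is J.
MB(B) = {J, L, Q}, which has 3 nodes.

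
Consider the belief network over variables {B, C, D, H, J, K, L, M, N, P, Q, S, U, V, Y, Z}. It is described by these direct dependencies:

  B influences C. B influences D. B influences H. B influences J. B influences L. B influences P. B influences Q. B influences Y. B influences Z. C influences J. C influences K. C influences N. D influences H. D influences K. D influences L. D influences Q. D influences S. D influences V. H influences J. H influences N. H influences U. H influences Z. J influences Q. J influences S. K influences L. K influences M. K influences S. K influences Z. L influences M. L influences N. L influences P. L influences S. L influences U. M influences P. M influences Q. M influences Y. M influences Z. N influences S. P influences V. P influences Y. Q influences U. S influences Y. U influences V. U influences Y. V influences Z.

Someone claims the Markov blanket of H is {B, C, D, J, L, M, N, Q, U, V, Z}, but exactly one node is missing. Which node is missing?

K

Recall MB(v) = parents ∪ children ∪ spouses, where spouses are the other parents of v's children.
H's children: J, N, U, Z.
H's parents: B, D.
Other parents of H's children:
  J: B, C
  N: C, L
  U: L, Q
  Z: B, K, M, V
MB(H) = {B, C, D, J, K, L, M, N, Q, U, V, Z}.
Comparing with the claimed set, K is missing.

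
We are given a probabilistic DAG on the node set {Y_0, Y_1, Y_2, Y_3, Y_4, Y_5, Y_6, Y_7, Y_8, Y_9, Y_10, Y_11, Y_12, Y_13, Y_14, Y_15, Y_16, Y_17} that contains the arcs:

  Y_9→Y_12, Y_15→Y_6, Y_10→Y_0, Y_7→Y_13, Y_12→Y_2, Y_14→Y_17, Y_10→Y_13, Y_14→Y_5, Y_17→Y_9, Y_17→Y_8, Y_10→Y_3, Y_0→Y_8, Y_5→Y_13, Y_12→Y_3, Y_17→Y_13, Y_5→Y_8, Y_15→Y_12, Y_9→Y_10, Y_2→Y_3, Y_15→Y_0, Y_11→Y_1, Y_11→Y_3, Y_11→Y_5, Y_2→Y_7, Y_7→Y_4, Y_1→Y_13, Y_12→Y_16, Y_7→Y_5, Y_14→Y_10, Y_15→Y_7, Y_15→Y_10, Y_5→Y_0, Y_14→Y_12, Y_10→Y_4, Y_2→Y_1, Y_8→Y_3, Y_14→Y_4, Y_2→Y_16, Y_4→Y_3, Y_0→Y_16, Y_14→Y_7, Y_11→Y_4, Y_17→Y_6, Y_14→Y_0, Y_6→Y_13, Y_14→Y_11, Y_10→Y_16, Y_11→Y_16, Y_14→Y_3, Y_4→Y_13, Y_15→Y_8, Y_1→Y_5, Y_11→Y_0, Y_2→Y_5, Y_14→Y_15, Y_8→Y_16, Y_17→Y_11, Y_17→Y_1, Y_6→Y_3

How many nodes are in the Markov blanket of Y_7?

A node's Markov blanket = Pa ∪ Ch ∪ (parents of Ch other than the node itself).
Pa(Y_7) = {Y_2, Y_14, Y_15}.
Y_7's children: Y_4, Y_5, Y_13.
Other parents of Y_7's children:
  Y_4 also has parents Y_10, Y_11, Y_14.
  Y_5 also has parents Y_1, Y_2, Y_11, Y_14.
  Y_13 also has parents Y_1, Y_4, Y_5, Y_6, Y_10, Y_17.
MB(Y_7) = {Y_1, Y_2, Y_4, Y_5, Y_6, Y_10, Y_11, Y_13, Y_14, Y_15, Y_17}, which has 11 nodes.

11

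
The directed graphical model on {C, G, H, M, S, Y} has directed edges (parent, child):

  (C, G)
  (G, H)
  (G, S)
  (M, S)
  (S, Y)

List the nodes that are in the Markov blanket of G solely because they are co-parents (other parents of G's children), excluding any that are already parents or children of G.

Children of G: H, S.
  H: no additional parents.
  S's other parent is M.
Excluding nodes already adjacent to G (C, H, S), the co-parent-only contribution is {M}.

{M}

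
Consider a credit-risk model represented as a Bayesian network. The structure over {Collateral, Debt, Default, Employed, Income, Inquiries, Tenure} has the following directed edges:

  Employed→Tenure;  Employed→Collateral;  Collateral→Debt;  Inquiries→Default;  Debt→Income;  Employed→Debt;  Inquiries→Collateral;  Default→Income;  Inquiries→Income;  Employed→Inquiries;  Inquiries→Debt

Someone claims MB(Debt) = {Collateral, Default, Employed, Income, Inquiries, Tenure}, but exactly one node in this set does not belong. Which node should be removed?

Debt's children: Income.
Debt has parents Collateral, Employed, Inquiries.
For each child, the remaining parents (spouses of Debt):
  Income also has parents Default, Inquiries.
MB(Debt) = {Collateral, Default, Employed, Income, Inquiries}.
Tenure is neither a parent, child, nor co-parent of Debt, so it does not belong.

Tenure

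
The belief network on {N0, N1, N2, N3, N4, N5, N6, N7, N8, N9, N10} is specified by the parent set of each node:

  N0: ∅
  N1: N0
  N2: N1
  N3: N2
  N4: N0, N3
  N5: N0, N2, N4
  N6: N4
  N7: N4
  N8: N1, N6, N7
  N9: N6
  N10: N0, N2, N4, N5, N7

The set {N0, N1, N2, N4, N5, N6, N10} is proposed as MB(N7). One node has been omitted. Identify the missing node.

A node's Markov blanket = Pa ∪ Ch ∪ (parents of Ch other than the node itself).
N7 has children N8, N10.
Pa(N7) = {N4}.
Parents of each child, excluding N7:
  N8's other parents are N1, N6.
  N10 also has parents N0, N2, N4, N5.
MB(N7) = {N0, N1, N2, N4, N5, N6, N8, N10}.
Comparing with the claimed set, N8 is missing.

N8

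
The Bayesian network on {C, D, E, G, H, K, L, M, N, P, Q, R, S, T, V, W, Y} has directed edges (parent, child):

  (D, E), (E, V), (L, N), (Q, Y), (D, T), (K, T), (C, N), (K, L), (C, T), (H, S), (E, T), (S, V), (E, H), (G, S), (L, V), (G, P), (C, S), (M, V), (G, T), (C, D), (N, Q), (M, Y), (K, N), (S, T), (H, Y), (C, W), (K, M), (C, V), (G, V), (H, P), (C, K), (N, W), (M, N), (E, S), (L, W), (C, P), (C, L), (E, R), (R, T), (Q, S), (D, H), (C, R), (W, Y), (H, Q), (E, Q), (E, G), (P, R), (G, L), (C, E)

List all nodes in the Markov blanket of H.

{C, D, E, G, M, N, P, Q, S, W, Y}

A node's Markov blanket = Pa ∪ Ch ∪ (parents of Ch other than the node itself).
Parents of H: D, E.
H's children: P, Q, S, Y.
Co-parents of H (other parents of its children):
  parents(P) \ {H} = {C, G}.
  Q also has parents E, N.
  S's other parents are C, E, G, Q.
  Y also has parents M, Q, W.
So the Markov blanket of H is {C, D, E, G, M, N, P, Q, S, W, Y}.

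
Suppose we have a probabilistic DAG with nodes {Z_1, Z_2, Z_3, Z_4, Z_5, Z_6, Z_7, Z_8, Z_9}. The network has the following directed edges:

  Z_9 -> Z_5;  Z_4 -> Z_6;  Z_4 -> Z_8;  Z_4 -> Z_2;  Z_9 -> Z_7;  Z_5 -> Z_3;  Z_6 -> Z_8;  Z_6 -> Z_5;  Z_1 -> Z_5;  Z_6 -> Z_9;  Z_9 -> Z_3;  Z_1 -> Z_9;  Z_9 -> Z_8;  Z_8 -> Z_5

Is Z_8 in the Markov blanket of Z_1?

Yes

Z_8 is a co-parent of Z_1: both are parents of Z_5.
So Z_8 ∈ MB(Z_1).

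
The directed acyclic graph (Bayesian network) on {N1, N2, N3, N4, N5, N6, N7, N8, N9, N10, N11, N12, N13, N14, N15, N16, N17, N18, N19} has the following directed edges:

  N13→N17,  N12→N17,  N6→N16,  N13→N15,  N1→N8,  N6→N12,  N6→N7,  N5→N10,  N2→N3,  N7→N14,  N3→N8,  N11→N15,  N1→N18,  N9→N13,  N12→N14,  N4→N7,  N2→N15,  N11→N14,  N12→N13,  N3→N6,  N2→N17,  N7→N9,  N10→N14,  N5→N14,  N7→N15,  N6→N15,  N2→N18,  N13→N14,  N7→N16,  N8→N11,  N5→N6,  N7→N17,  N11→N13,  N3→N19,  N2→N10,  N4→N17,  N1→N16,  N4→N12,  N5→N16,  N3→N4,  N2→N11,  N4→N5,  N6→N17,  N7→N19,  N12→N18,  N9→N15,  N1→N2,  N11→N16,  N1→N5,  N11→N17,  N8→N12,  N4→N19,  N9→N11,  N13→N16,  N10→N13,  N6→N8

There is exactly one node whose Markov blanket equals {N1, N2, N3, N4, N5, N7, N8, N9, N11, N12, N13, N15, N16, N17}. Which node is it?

The target node must have every member of {N1, N2, N3, N4, N5, N7, N8, N9, N11, N12, N13, N15, N16, N17} as a parent, child, or co-parent, and no others.
Parents of N6: N3, N5; children: N7, N8, N12, N15, N16, N17; co-parents: N1, N2, N3, N4, N5, N7, N8, N9, N11, N12, N13.
These exactly cover the given set, so the node is N6.

N6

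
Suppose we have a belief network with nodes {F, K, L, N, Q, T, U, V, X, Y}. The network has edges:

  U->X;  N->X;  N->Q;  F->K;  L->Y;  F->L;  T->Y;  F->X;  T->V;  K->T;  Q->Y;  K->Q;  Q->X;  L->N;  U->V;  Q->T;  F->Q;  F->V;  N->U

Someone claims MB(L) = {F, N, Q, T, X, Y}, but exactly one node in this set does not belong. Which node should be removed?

L has children N, Y.
L's parents: F.
Other parents of L's children:
  N: no additional parents.
  Y also has parents Q, T.
MB(L) = {F, N, Q, T, Y}.
X is neither a parent, child, nor co-parent of L, so it does not belong.

X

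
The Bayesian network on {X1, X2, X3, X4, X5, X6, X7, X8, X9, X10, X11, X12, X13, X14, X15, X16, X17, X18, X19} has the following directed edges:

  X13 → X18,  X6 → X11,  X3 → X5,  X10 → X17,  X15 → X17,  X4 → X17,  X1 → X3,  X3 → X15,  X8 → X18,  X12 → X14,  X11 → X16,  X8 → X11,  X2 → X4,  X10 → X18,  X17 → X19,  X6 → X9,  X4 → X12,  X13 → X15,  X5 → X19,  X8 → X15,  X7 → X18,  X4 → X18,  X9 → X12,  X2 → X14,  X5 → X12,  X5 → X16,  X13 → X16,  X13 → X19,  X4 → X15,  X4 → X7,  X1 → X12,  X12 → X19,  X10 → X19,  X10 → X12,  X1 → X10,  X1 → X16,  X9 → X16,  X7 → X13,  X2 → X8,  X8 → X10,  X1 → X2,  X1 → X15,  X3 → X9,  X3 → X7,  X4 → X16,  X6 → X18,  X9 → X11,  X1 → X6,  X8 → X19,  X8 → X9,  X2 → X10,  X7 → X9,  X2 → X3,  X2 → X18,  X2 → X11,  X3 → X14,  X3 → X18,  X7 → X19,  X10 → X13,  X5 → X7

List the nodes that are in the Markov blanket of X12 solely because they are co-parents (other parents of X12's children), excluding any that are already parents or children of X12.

Children of X12: X14, X19.
  X14: X2, X3
  X19: X5, X7, X8, X10, X13, X17
Excluding nodes already adjacent to X12 (X1, X4, X5, X9, X10, X14, X19), the co-parent-only contribution is {X2, X3, X7, X8, X13, X17}.

{X2, X3, X7, X8, X13, X17}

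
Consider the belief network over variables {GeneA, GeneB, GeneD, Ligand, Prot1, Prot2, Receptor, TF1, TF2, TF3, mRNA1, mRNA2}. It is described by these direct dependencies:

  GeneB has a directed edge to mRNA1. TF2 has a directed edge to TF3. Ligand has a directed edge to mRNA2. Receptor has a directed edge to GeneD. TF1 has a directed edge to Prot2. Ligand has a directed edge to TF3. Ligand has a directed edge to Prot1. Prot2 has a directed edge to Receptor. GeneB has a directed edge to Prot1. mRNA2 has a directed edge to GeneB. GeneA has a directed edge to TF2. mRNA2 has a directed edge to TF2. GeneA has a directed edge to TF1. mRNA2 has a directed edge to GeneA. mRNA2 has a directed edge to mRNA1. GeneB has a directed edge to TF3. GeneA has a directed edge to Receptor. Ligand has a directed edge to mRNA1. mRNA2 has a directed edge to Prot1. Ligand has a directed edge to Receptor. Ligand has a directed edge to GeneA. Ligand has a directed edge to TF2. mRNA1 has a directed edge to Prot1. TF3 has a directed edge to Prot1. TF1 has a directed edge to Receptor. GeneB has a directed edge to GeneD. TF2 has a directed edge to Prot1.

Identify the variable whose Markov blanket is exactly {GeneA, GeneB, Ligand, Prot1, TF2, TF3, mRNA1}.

mRNA2

The target node must have every member of {GeneA, GeneB, Ligand, Prot1, TF2, TF3, mRNA1} as a parent, child, or co-parent, and no others.
Parents of mRNA2: Ligand; children: GeneA, GeneB, Prot1, TF2, mRNA1; co-parents: GeneA, GeneB, Ligand, TF2, TF3, mRNA1.
These exactly cover the given set, so the node is mRNA2.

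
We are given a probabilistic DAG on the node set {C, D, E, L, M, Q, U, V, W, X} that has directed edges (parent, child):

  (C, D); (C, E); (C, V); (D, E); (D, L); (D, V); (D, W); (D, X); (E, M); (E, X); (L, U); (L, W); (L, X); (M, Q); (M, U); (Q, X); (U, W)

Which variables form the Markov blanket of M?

M's parents: E.
Children of M: Q, U.
Co-parents of M (other parents of its children):
  Q: —
  U: L
Taking the union gives {E, L, Q, U}.

{E, L, Q, U}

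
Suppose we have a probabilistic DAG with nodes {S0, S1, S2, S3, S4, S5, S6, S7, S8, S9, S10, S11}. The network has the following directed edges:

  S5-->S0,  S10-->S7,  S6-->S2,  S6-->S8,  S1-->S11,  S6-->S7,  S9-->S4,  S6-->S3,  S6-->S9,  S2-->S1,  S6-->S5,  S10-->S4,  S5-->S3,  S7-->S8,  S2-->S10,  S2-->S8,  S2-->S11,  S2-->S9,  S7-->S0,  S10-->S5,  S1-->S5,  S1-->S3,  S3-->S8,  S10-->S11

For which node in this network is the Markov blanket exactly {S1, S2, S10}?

The target node must have every member of {S1, S2, S10} as a parent, child, or co-parent, and no others.
Parents of S11: S1, S2, S10; children: none; co-parents: none.
These exactly cover the given set, so the node is S11.

S11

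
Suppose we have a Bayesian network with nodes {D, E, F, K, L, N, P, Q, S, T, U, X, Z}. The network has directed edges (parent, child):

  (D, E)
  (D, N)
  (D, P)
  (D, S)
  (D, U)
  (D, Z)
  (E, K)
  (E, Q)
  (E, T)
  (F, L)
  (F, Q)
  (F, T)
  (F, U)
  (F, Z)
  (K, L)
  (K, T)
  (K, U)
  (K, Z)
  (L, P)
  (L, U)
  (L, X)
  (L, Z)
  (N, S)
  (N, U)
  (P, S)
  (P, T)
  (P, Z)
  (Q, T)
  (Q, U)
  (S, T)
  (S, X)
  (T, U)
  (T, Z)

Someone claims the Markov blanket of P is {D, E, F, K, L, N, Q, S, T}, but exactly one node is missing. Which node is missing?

Recall MB(v) = parents ∪ children ∪ spouses, where spouses are the other parents of v's children.
P has parents D, L.
P has children S, T, Z.
Co-parents of P (other parents of its children):
  S's other parents are D, N.
  parents(T) \ {P} = {E, F, K, Q, S}.
  parents(Z) \ {P} = {D, F, K, L, T}.
MB(P) = {D, E, F, K, L, N, Q, S, T, Z}.
Comparing with the claimed set, Z is missing.

Z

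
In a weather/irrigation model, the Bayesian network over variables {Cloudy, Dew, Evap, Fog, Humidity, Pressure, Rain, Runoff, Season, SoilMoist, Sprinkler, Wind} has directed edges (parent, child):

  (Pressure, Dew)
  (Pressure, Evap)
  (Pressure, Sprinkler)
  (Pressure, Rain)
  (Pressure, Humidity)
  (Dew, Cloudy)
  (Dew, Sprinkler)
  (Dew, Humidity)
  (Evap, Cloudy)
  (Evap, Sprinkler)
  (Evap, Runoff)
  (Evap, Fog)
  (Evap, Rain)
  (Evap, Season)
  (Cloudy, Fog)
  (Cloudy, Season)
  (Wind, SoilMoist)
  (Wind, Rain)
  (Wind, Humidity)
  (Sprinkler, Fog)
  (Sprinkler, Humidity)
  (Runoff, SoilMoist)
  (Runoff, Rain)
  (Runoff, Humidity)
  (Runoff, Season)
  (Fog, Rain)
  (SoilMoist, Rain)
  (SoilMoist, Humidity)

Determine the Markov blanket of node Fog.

Pa(Fog) = {Cloudy, Evap, Sprinkler}.
Ch(Fog) = {Rain}.
Other parents of Fog's children:
  parents(Rain) \ {Fog} = {Evap, Pressure, Runoff, SoilMoist, Wind}.
Taking the union gives {Cloudy, Evap, Pressure, Rain, Runoff, SoilMoist, Sprinkler, Wind}.

{Cloudy, Evap, Pressure, Rain, Runoff, SoilMoist, Sprinkler, Wind}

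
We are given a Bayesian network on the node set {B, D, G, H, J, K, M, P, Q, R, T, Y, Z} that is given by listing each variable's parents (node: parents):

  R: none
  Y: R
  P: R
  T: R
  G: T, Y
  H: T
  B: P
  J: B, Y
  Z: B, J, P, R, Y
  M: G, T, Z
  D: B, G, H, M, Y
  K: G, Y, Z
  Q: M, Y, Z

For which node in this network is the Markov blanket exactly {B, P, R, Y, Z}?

J

The target node must have every member of {B, P, R, Y, Z} as a parent, child, or co-parent, and no others.
Parents of J: B, Y; children: Z; co-parents: B, P, R, Y.
These exactly cover the given set, so the node is J.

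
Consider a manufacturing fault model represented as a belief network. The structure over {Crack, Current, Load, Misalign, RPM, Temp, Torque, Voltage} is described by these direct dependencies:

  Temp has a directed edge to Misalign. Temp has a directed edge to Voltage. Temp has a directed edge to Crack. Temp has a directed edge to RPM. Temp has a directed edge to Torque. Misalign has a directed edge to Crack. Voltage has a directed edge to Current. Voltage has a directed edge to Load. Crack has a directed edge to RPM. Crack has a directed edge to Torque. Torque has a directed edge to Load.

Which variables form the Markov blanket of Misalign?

{Crack, Temp}

Children of Misalign: Crack.
Pa(Misalign) = {Temp}.
For each child, the remaining parents (spouses of Misalign):
  parents(Crack) \ {Misalign} = {Temp}.
Taking the union gives {Crack, Temp}.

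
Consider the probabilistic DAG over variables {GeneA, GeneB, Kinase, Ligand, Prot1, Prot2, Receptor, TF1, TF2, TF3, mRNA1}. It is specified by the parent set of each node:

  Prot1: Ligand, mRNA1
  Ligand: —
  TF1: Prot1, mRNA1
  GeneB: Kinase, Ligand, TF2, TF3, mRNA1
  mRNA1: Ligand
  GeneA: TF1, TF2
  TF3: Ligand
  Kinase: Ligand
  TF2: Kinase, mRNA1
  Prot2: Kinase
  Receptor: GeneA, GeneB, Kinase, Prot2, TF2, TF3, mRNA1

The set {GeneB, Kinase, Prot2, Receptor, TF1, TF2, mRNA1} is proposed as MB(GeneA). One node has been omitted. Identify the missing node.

By definition, MB(GeneA) is built from GeneA's parents, GeneA's children, and the co-parents of GeneA.
GeneA's children: Receptor.
Pa(GeneA) = {TF1, TF2}.
Co-parents of GeneA (other parents of its children):
  Receptor: GeneB, Kinase, Prot2, TF2, TF3, mRNA1
MB(GeneA) = {GeneB, Kinase, Prot2, Receptor, TF1, TF2, TF3, mRNA1}.
Comparing with the claimed set, TF3 is missing.

TF3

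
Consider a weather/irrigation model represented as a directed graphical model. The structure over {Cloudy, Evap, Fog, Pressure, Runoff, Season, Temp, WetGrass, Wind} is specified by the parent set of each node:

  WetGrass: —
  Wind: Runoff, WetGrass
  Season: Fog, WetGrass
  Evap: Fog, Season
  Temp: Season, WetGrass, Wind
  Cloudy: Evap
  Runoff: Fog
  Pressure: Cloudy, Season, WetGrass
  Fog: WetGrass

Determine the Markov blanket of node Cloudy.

The Markov blanket of a node is its parents, its children, and the other parents of its children.
Cloudy has parent Evap.
Ch(Cloudy) = {Pressure}.
For each child, the remaining parents (spouses of Cloudy):
  Pressure: Season, WetGrass
Taking the union gives {Evap, Pressure, Season, WetGrass}.

{Evap, Pressure, Season, WetGrass}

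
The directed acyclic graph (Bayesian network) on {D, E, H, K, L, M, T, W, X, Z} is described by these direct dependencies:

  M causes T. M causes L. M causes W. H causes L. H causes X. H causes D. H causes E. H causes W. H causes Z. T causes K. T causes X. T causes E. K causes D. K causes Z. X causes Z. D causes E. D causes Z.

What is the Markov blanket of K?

{D, H, T, X, Z}

K has parent T.
K has children D, Z.
Co-parents of K (other parents of its children):
  parents(D) \ {K} = {H}.
  Z also has parents D, H, X.
MB(K) = {D, H, T, X, Z}.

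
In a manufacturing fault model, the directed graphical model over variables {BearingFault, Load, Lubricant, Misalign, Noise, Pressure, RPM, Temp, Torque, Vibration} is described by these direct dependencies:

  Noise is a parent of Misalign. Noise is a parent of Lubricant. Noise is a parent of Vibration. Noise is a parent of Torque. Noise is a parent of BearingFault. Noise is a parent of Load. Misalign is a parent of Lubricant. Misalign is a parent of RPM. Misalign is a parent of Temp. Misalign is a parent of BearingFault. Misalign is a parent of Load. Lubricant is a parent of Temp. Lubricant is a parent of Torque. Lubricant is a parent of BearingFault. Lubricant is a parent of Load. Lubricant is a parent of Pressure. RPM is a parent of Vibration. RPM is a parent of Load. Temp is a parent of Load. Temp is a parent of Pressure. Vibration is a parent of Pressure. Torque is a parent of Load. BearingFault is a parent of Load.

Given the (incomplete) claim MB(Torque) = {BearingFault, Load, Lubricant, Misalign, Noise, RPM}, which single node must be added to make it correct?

Temp

By definition, MB(Torque) is built from Torque's parents, Torque's children, and the co-parents of Torque.
Torque has parents Lubricant, Noise.
Ch(Torque) = {Load}.
Other parents of Torque's children:
  Load: BearingFault, Lubricant, Misalign, Noise, RPM, Temp
MB(Torque) = {BearingFault, Load, Lubricant, Misalign, Noise, RPM, Temp}.
Comparing with the claimed set, Temp is missing.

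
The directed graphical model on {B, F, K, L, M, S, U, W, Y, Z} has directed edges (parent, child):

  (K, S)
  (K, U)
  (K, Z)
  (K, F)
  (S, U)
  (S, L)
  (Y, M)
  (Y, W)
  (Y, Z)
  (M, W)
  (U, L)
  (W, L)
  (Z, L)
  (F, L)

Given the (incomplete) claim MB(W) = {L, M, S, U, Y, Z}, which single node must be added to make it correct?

By definition, MB(W) is built from W's parents, W's children, and the co-parents of W.
W has child L.
W's parents: M, Y.
Co-parents of W (other parents of its children):
  L's other parents are F, S, U, Z.
MB(W) = {F, L, M, S, U, Y, Z}.
Comparing with the claimed set, F is missing.

F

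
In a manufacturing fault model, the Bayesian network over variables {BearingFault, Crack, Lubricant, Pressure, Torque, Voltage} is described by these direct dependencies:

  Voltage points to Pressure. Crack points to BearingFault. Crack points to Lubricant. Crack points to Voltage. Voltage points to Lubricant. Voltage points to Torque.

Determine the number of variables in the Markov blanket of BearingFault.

1

The Markov blanket of a node is its parents, its children, and the other parents of its children.
Parents of BearingFault: Crack.
BearingFault has no children.
BearingFault has no children, so there are no co-parents.
MB(BearingFault) = {Crack}, which has 1 node.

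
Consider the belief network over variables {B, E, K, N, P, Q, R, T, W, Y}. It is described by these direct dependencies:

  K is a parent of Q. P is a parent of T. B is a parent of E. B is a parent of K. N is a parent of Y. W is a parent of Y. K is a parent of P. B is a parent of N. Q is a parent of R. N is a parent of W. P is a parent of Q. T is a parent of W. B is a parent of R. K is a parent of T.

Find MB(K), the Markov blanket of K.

Children of K: P, Q, T.
Pa(K) = {B}.
Parents of each child, excluding K:
  P: no additional parents.
  Q's other parent is P.
  T's other parent is P.
Union: {B} ∪ {P, Q, T} ∪ {P} = {B, P, Q, T}.

{B, P, Q, T}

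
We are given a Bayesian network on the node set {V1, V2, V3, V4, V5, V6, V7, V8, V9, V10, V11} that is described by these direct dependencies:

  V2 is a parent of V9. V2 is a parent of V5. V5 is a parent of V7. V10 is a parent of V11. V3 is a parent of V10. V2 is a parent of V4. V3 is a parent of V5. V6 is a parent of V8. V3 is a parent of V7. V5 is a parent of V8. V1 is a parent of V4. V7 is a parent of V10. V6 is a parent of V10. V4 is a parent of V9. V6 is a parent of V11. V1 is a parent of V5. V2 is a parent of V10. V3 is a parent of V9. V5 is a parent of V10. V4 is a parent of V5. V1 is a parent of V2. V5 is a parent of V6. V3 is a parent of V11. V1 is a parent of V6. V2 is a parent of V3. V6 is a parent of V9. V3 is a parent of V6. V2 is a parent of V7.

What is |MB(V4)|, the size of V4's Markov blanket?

Parents of V4: V1, V2.
V4's children: V5, V9.
Co-parents of V4 (other parents of its children):
  V5 also has parents V1, V2, V3.
  V9's other parents are V2, V3, V6.
MB(V4) = {V1, V2, V3, V5, V6, V9}, which has 6 nodes.

6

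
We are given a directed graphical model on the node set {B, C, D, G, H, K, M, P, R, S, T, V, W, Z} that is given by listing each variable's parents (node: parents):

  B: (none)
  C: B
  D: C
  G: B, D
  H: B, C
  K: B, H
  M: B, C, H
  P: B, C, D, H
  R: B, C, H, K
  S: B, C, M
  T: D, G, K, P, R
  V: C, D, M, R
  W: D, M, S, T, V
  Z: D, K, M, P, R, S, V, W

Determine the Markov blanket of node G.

Recall MB(v) = parents ∪ children ∪ spouses, where spouses are the other parents of v's children.
Pa(G) = {B, D}.
Children of G: T.
For each child, the remaining parents (spouses of G):
  T also has parents D, K, P, R.
MB(G) = {B, D, K, P, R, T}.

{B, D, K, P, R, T}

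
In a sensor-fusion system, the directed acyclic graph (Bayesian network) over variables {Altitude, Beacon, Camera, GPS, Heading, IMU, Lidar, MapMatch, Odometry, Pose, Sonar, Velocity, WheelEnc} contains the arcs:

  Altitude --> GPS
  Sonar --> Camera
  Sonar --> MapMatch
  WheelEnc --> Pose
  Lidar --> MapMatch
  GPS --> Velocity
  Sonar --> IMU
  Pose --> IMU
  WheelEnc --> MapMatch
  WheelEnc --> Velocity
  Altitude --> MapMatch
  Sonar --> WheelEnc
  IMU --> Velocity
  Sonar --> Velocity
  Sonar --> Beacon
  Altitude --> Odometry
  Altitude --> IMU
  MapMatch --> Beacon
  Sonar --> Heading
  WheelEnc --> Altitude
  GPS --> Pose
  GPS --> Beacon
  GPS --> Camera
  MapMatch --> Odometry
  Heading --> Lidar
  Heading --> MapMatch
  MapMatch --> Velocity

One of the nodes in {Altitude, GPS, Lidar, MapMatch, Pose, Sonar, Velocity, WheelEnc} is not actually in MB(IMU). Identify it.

Lidar

By definition, MB(IMU) is built from IMU's parents, IMU's children, and the co-parents of IMU.
Parents of IMU: Altitude, Pose, Sonar.
IMU's children: Velocity.
For each child, the remaining parents (spouses of IMU):
  Velocity also has parents GPS, MapMatch, Sonar, WheelEnc.
MB(IMU) = {Altitude, GPS, MapMatch, Pose, Sonar, Velocity, WheelEnc}.
Lidar is neither a parent, child, nor co-parent of IMU, so it does not belong.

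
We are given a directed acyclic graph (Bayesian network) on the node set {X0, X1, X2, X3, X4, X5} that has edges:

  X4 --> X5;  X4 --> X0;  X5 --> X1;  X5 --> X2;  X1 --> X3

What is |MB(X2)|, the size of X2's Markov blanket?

1

The Markov blanket of a node is its parents, its children, and the other parents of its children.
Parents of X2: X5.
Ch(X2) = {}.
With no children, X2 has no spouses; the co-parent set is empty.
MB(X2) = {X5}, which has 1 node.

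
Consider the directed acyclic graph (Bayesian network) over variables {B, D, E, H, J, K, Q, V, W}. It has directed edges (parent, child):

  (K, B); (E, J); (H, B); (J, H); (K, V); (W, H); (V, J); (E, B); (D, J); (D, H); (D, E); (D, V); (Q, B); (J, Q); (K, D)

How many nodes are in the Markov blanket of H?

7

A node's Markov blanket = Pa ∪ Ch ∪ (parents of Ch other than the node itself).
Parents of H: D, J, W.
H's children: B.
Co-parents of H (other parents of its children):
  parents(B) \ {H} = {E, K, Q}.
MB(H) = {B, D, E, J, K, Q, W}, which has 7 nodes.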